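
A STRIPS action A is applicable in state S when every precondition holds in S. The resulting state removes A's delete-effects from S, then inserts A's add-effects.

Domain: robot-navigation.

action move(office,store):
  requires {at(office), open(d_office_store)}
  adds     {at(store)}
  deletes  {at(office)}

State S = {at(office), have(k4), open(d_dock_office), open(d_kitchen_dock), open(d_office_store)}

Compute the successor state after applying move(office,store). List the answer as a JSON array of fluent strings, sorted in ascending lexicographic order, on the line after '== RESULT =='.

Progress:
  pre ⊆ S: {at(office), open(d_office_store)} ⊆ S  — applicable
  S \ del = {have(k4), open(d_dock_office), open(d_kitchen_dock), open(d_office_store)}
  ∪ add   = {at(store), have(k4), open(d_dock_office), open(d_kitchen_dock), open(d_office_store)}

== RESULT ==
["at(store)", "have(k4)", "open(d_dock_office)", "open(d_kitchen_dock)", "open(d_office_store)"]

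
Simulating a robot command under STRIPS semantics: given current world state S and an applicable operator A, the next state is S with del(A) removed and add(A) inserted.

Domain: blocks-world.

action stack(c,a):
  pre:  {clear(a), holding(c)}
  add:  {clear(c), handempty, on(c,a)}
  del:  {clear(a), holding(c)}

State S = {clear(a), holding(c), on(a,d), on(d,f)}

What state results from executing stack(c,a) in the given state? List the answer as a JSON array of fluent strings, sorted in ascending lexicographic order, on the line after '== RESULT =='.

Compute (S \ del) ∪ add:
  pre ⊆ S: {clear(a), holding(c)} ⊆ S  — applicable
  S \ del = {on(a,d), on(d,f)}
  ∪ add   = {clear(c), handempty, on(a,d), on(c,a), on(d,f)}

== RESULT ==
["clear(c)", "handempty", "on(a,d)", "on(c,a)", "on(d,f)"]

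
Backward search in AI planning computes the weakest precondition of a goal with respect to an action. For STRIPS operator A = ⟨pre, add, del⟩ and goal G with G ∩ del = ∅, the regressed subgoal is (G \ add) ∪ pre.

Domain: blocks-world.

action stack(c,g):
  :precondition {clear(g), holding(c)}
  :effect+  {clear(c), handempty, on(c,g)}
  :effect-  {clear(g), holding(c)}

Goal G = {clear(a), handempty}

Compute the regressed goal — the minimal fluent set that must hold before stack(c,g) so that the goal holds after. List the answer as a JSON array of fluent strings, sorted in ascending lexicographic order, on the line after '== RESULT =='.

Compute (G \ add) ∪ pre:
  G ∩ del = {}  (empty — regression defined)
  G \ add = {clear(a), handempty} \ {clear(c), handempty, on(c,g)} = {clear(a)}
  ∪ pre   = {clear(a)} ∪ {clear(g), holding(c)}
          = {clear(a), clear(g), holding(c)}

== RESULT ==
["clear(a)", "clear(g)", "holding(c)"]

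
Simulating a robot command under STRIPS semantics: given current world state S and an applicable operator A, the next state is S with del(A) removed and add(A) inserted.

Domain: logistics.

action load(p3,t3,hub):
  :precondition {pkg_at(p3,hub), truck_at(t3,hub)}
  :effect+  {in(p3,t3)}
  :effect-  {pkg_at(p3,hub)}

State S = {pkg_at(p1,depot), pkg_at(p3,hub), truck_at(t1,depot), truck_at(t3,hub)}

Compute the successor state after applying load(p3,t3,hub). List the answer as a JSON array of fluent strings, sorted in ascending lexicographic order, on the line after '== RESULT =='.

Progress:
  pre ⊆ S: {pkg_at(p3,hub), truck_at(t3,hub)} ⊆ S  — applicable
  S \ del = {pkg_at(p1,depot), truck_at(t1,depot), truck_at(t3,hub)}
  ∪ add   = {in(p3,t3), pkg_at(p1,depot), truck_at(t1,depot), truck_at(t3,hub)}

== RESULT ==
["in(p3,t3)", "pkg_at(p1,depot)", "truck_at(t1,depot)", "truck_at(t3,hub)"]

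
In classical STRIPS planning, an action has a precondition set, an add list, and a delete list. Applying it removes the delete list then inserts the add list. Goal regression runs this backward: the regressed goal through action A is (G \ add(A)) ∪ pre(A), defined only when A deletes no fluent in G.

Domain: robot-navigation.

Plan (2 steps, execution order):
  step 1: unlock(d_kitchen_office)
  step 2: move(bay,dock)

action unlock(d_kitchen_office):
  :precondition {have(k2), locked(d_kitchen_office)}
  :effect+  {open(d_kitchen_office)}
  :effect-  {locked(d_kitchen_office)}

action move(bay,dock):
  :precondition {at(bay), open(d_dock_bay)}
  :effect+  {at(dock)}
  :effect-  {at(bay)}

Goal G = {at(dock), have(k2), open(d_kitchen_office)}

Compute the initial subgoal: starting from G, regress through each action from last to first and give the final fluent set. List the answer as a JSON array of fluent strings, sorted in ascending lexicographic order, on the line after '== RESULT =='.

Work backward from the goal:
  through step 2 (move(bay,dock)): drop {at(dock)}, keep {have(k2), open(d_kitchen_office)}, require {at(bay), open(d_dock_bay)}
    → {at(bay), have(k2), open(d_dock_bay), open(d_kitchen_office)}
  through step 1 (unlock(d_kitchen_office)): drop {open(d_kitchen_office)}, keep {at(bay), have(k2), open(d_dock_bay)}, require {have(k2), locked(d_kitchen_office)}
    → {at(bay), have(k2), locked(d_kitchen_office), open(d_dock_bay)}

== RESULT ==
["at(bay)", "have(k2)", "locked(d_kitchen_office)", "open(d_dock_bay)"]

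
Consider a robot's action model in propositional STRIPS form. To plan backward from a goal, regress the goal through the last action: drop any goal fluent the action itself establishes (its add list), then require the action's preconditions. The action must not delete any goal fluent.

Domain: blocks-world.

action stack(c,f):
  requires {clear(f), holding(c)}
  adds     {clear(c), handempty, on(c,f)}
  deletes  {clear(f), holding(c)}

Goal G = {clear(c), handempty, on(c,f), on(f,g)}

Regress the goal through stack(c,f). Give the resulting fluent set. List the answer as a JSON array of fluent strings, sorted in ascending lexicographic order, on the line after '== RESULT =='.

Compute (G \ add) ∪ pre:
  G ∩ del = {}  (empty — regression defined)
  G \ add = {clear(c), handempty, on(c,f), on(f,g)} \ {clear(c), handempty, on(c,f)} = {on(f,g)}
  ∪ pre   = {on(f,g)} ∪ {clear(f), holding(c)}
          = {clear(f), holding(c), on(f,g)}

== RESULT ==
["clear(f)", "holding(c)", "on(f,g)"]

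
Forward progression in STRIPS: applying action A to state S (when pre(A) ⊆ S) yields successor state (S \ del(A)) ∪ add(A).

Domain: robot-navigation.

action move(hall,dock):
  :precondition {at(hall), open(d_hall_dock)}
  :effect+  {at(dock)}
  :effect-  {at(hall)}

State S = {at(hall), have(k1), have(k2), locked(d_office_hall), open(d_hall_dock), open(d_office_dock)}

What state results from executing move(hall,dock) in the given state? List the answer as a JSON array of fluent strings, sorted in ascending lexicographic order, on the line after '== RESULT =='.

Progress:
  pre ⊆ S: {at(hall), open(d_hall_dock)} ⊆ S  — applicable
  S \ del = {have(k1), have(k2), locked(d_office_hall), open(d_hall_dock), open(d_office_dock)}
  ∪ add   = {at(dock), have(k1), have(k2), locked(d_office_hall), open(d_hall_dock), open(d_office_dock)}

== RESULT ==
["at(dock)", "have(k1)", "have(k2)", "locked(d_office_hall)", "open(d_hall_dock)", "open(d_office_dock)"]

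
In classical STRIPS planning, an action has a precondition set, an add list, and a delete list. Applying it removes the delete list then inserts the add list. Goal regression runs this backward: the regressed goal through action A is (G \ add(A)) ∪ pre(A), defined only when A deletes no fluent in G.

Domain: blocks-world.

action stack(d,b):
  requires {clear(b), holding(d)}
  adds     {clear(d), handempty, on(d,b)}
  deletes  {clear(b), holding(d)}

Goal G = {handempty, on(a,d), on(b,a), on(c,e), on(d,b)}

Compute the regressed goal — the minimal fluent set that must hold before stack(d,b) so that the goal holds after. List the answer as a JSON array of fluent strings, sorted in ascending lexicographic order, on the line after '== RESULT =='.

Regress:
  G ∩ del = {}  (empty — regression defined)
  G \ add = {handempty, on(a,d), on(b,a), on(c,e), on(d,b)} \ {clear(d), handempty, on(d,b)} = {on(a,d), on(b,a), on(c,e)}
  ∪ pre   = {on(a,d), on(b,a), on(c,e)} ∪ {clear(b), holding(d)}
          = {clear(b), holding(d), on(a,d), on(b,a), on(c,e)}

== RESULT ==
["clear(b)", "holding(d)", "on(a,d)", "on(b,a)", "on(c,e)"]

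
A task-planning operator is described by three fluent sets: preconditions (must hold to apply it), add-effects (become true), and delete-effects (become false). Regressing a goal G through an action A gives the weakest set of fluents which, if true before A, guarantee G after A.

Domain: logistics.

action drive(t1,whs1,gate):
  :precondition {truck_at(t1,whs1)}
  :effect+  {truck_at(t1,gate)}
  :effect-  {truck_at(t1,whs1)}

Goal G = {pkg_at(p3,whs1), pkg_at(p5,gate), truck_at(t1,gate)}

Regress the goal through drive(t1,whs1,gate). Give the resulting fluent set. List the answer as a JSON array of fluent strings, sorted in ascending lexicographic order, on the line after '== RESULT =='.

Compute (G \ add) ∪ pre:
  G ∩ del = {}  (empty — regression defined)
  G \ add = {pkg_at(p3,whs1), pkg_at(p5,gate), truck_at(t1,gate)} \ {truck_at(t1,gate)} = {pkg_at(p3,whs1), pkg_at(p5,gate)}
  ∪ pre   = {pkg_at(p3,whs1), pkg_at(p5,gate)} ∪ {truck_at(t1,whs1)}
          = {pkg_at(p3,whs1), pkg_at(p5,gate), truck_at(t1,whs1)}

== RESULT ==
["pkg_at(p3,whs1)", "pkg_at(p5,gate)", "truck_at(t1,whs1)"]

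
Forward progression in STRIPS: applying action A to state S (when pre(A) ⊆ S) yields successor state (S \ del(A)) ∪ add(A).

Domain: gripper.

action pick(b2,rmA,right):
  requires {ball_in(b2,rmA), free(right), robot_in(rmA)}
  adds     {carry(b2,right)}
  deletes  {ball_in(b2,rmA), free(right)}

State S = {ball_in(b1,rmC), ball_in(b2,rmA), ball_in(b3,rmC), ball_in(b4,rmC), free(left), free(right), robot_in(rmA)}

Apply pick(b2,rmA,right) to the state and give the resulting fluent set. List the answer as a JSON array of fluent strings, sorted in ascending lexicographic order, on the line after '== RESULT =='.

Progress:
  pre ⊆ S: {ball_in(b2,rmA), free(right), robot_in(rmA)} ⊆ S  — applicable
  S \ del = {ball_in(b1,rmC), ball_in(b3,rmC), ball_in(b4,rmC), free(left), robot_in(rmA)}
  ∪ add   = {ball_in(b1,rmC), ball_in(b3,rmC), ball_in(b4,rmC), carry(b2,right), free(left), robot_in(rmA)}

== RESULT ==
["ball_in(b1,rmC)", "ball_in(b3,rmC)", "ball_in(b4,rmC)", "carry(b2,right)", "free(left)", "robot_in(rmA)"]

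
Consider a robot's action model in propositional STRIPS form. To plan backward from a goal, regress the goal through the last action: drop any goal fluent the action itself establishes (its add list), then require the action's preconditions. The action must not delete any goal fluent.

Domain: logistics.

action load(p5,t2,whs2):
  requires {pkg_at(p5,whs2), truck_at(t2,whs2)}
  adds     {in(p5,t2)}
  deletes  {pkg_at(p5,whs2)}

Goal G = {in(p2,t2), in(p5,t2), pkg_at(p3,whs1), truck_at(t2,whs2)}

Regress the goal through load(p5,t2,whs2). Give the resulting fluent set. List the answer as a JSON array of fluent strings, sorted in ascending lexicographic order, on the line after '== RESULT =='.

Regress:
  G ∩ del = {}  (empty — regression defined)
  G \ add = {in(p2,t2), in(p5,t2), pkg_at(p3,whs1), truck_at(t2,whs2)} \ {in(p5,t2)} = {in(p2,t2), pkg_at(p3,whs1), truck_at(t2,whs2)}
  ∪ pre   = {in(p2,t2), pkg_at(p3,whs1), truck_at(t2,whs2)} ∪ {pkg_at(p5,whs2), truck_at(t2,whs2)}
          = {in(p2,t2), pkg_at(p3,whs1), pkg_at(p5,whs2), truck_at(t2,whs2)}

== RESULT ==
["in(p2,t2)", "pkg_at(p3,whs1)", "pkg_at(p5,whs2)", "truck_at(t2,whs2)"]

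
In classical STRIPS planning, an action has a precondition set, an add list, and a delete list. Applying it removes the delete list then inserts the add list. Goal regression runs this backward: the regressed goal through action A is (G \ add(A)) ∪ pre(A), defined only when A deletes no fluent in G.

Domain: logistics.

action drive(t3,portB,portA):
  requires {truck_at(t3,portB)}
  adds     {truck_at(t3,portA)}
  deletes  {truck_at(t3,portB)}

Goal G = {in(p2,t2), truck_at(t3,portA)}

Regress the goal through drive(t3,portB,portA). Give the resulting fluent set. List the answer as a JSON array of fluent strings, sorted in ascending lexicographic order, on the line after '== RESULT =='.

Regress:
  G ∩ del = {}  (empty — regression defined)
  G \ add = {in(p2,t2), truck_at(t3,portA)} \ {truck_at(t3,portA)} = {in(p2,t2)}
  ∪ pre   = {in(p2,t2)} ∪ {truck_at(t3,portB)}
          = {in(p2,t2), truck_at(t3,portB)}

== RESULT ==
["in(p2,t2)", "truck_at(t3,portB)"]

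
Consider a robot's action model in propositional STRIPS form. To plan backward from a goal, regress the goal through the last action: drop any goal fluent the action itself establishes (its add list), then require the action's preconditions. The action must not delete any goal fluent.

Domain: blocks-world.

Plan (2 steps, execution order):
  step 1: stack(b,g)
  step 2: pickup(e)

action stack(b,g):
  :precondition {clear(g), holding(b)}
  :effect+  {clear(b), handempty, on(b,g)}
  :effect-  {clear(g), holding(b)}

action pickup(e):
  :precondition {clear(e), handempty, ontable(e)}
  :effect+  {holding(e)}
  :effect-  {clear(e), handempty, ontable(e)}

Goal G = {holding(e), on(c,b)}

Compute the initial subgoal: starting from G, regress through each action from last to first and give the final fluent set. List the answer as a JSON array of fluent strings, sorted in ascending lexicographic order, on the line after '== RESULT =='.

Regress step by step:
  through step 2 (pickup(e)): drop {holding(e)}, keep {on(c,b)}, require {clear(e), handempty, ontable(e)}
    → {clear(e), handempty, on(c,b), ontable(e)}
  through step 1 (stack(b,g)): drop {handempty}, keep {clear(e), on(c,b), ontable(e)}, require {clear(g), holding(b)}
    → {clear(e), clear(g), holding(b), on(c,b), ontable(e)}

== RESULT ==
["clear(e)", "clear(g)", "holding(b)", "on(c,b)", "ontable(e)"]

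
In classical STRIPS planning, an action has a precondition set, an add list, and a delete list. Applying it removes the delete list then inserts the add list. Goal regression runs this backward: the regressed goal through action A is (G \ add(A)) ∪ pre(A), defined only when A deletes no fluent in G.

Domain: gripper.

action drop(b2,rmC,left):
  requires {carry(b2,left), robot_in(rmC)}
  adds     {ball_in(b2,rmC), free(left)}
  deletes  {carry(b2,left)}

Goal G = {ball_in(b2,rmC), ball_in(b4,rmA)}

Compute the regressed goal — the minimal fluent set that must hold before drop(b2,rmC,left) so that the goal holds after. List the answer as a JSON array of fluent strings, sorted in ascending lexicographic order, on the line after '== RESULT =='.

Regress:
  G ∩ del = {}  (empty — regression defined)
  G \ add = {ball_in(b2,rmC), ball_in(b4,rmA)} \ {ball_in(b2,rmC), free(left)} = {ball_in(b4,rmA)}
  ∪ pre   = {ball_in(b4,rmA)} ∪ {carry(b2,left), robot_in(rmC)}
          = {ball_in(b4,rmA), carry(b2,left), robot_in(rmC)}

== RESULT ==
["ball_in(b4,rmA)", "carry(b2,left)", "robot_in(rmC)"]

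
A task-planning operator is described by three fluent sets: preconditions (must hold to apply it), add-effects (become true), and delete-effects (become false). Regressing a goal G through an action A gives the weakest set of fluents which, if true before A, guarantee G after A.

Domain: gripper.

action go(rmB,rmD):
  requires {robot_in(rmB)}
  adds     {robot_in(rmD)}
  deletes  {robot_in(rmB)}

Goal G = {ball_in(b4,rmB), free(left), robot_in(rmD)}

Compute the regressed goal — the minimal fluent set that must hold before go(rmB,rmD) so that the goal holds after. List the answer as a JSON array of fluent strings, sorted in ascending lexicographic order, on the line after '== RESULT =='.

Compute (G \ add) ∪ pre:
  G ∩ del = {}  (empty — regression defined)
  G \ add = {ball_in(b4,rmB), free(left), robot_in(rmD)} \ {robot_in(rmD)} = {ball_in(b4,rmB), free(left)}
  ∪ pre   = {ball_in(b4,rmB), free(left)} ∪ {robot_in(rmB)}
          = {ball_in(b4,rmB), free(left), robot_in(rmB)}

== RESULT ==
["ball_in(b4,rmB)", "free(left)", "robot_in(rmB)"]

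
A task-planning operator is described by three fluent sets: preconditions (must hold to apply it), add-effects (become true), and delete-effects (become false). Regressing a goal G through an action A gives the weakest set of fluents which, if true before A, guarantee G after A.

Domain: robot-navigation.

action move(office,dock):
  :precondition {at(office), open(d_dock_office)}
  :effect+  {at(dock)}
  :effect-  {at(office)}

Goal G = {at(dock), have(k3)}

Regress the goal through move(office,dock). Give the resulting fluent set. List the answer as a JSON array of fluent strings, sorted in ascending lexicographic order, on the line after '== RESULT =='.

Compute (G \ add) ∪ pre:
  G ∩ del = {}  (empty — regression defined)
  G \ add = {at(dock), have(k3)} \ {at(dock)} = {have(k3)}
  ∪ pre   = {have(k3)} ∪ {at(office), open(d_dock_office)}
          = {at(office), have(k3), open(d_dock_office)}

== RESULT ==
["at(office)", "have(k3)", "open(d_dock_office)"]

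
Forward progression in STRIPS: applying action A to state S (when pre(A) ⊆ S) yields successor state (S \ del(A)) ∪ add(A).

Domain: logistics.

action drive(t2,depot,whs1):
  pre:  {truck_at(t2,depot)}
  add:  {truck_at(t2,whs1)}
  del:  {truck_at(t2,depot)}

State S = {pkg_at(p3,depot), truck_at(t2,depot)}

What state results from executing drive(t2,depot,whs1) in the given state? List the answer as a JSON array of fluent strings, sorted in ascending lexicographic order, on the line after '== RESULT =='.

Compute (S \ del) ∪ add:
  pre ⊆ S: {truck_at(t2,depot)} ⊆ S  — applicable
  S \ del = {pkg_at(p3,depot)}
  ∪ add   = {pkg_at(p3,depot), truck_at(t2,whs1)}

== RESULT ==
["pkg_at(p3,depot)", "truck_at(t2,whs1)"]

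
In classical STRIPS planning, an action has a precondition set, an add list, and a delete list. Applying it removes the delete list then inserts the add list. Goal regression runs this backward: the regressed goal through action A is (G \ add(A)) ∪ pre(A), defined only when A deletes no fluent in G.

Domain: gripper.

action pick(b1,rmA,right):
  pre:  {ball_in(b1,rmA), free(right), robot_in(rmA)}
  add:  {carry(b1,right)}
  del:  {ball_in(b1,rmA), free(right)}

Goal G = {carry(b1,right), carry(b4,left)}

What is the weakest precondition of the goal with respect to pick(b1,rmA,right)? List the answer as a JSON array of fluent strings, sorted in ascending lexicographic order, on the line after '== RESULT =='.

Compute (G \ add) ∪ pre:
  G ∩ del = {}  (empty — regression defined)
  G \ add = {carry(b1,right), carry(b4,left)} \ {carry(b1,right)} = {carry(b4,left)}
  ∪ pre   = {carry(b4,left)} ∪ {ball_in(b1,rmA), free(right), robot_in(rmA)}
          = {ball_in(b1,rmA), carry(b4,left), free(right), robot_in(rmA)}

== RESULT ==
["ball_in(b1,rmA)", "carry(b4,left)", "free(right)", "robot_in(rmA)"]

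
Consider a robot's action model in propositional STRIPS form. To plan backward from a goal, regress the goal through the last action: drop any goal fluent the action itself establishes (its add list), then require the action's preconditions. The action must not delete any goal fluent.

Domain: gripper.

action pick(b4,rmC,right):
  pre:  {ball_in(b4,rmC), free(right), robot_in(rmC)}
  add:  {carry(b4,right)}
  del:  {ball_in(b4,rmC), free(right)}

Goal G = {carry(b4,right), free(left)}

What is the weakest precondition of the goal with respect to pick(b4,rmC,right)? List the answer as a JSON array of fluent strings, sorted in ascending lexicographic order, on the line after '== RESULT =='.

Regress:
  G ∩ del = {}  (empty — regression defined)
  G \ add = {carry(b4,right), free(left)} \ {carry(b4,right)} = {free(left)}
  ∪ pre   = {free(left)} ∪ {ball_in(b4,rmC), free(right), robot_in(rmC)}
          = {ball_in(b4,rmC), free(left), free(right), robot_in(rmC)}

== RESULT ==
["ball_in(b4,rmC)", "free(left)", "free(right)", "robot_in(rmC)"]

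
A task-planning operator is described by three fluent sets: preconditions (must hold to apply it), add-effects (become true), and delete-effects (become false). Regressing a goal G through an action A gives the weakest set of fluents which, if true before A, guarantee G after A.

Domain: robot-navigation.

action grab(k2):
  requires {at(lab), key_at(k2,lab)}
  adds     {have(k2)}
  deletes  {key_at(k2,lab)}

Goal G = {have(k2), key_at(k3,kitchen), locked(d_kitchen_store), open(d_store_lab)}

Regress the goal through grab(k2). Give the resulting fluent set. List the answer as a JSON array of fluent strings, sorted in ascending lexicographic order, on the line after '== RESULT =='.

Compute (G \ add) ∪ pre:
  G ∩ del = {}  (empty — regression defined)
  G \ add = {have(k2), key_at(k3,kitchen), locked(d_kitchen_store), open(d_store_lab)} \ {have(k2)} = {key_at(k3,kitchen), locked(d_kitchen_store), open(d_store_lab)}
  ∪ pre   = {key_at(k3,kitchen), locked(d_kitchen_store), open(d_store_lab)} ∪ {at(lab), key_at(k2,lab)}
          = {at(lab), key_at(k2,lab), key_at(k3,kitchen), locked(d_kitchen_store), open(d_store_lab)}

== RESULT ==
["at(lab)", "key_at(k2,lab)", "key_at(k3,kitchen)", "locked(d_kitchen_store)", "open(d_store_lab)"]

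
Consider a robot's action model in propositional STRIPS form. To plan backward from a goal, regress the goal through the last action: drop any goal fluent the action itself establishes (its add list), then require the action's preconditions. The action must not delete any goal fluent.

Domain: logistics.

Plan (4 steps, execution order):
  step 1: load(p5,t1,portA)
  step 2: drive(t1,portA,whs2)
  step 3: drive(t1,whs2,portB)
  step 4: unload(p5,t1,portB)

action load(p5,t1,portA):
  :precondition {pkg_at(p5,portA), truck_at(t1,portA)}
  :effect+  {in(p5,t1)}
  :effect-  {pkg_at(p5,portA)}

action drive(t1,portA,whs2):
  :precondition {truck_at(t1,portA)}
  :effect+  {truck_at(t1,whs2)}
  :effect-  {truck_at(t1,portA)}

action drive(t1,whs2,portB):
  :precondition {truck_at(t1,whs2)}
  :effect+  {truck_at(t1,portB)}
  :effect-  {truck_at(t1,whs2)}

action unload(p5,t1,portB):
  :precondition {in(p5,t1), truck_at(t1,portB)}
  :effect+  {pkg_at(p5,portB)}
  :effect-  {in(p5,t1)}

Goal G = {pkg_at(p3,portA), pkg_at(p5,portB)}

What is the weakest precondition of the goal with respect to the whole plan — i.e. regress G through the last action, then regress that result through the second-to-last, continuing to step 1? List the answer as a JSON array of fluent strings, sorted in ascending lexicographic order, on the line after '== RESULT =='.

Regress step by step:
  through step 4 (unload(p5,t1,portB)): drop {pkg_at(p5,portB)}, keep {pkg_at(p3,portA)}, require {in(p5,t1), truck_at(t1,portB)}
    → {in(p5,t1), pkg_at(p3,portA), truck_at(t1,portB)}
  through step 3 (drive(t1,whs2,portB)): drop {truck_at(t1,portB)}, keep {in(p5,t1), pkg_at(p3,portA)}, require {truck_at(t1,whs2)}
    → {in(p5,t1), pkg_at(p3,portA), truck_at(t1,whs2)}
  through step 2 (drive(t1,portA,whs2)): drop {truck_at(t1,whs2)}, keep {in(p5,t1), pkg_at(p3,portA)}, require {truck_at(t1,portA)}
    → {in(p5,t1), pkg_at(p3,portA), truck_at(t1,portA)}
  through step 1 (load(p5,t1,portA)): drop {in(p5,t1)}, keep {pkg_at(p3,portA), truck_at(t1,portA)}, require {pkg_at(p5,portA), truck_at(t1,portA)}
    → {pkg_at(p3,portA), pkg_at(p5,portA), truck_at(t1,portA)}

== RESULT ==
["pkg_at(p3,portA)", "pkg_at(p5,portA)", "truck_at(t1,portA)"]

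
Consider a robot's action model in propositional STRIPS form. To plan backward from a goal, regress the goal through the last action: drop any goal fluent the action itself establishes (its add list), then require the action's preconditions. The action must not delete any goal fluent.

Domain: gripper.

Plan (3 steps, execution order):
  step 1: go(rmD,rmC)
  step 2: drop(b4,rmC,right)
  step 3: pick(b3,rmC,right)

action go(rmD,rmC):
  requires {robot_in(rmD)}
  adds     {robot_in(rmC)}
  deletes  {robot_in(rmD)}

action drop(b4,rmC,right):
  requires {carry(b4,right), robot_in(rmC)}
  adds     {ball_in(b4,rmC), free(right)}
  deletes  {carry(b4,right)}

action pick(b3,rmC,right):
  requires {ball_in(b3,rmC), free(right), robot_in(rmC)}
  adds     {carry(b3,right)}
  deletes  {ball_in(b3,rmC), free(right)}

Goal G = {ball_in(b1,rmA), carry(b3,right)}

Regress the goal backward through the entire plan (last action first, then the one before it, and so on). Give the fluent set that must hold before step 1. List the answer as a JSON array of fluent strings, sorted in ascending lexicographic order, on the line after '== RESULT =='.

Regress step by step:
  through step 3 (pick(b3,rmC,right)): drop {carry(b3,right)}, keep {ball_in(b1,rmA)}, require {ball_in(b3,rmC), free(right), robot_in(rmC)}
    → {ball_in(b1,rmA), ball_in(b3,rmC), free(right), robot_in(rmC)}
  through step 2 (drop(b4,rmC,right)): drop {free(right)}, keep {ball_in(b1,rmA), ball_in(b3,rmC), robot_in(rmC)}, require {carry(b4,right), robot_in(rmC)}
    → {ball_in(b1,rmA), ball_in(b3,rmC), carry(b4,right), robot_in(rmC)}
  through step 1 (go(rmD,rmC)): drop {robot_in(rmC)}, keep {ball_in(b1,rmA), ball_in(b3,rmC), carry(b4,right)}, require {robot_in(rmD)}
    → {ball_in(b1,rmA), ball_in(b3,rmC), carry(b4,right), robot_in(rmD)}

== RESULT ==
["ball_in(b1,rmA)", "ball_in(b3,rmC)", "carry(b4,right)", "robot_in(rmD)"]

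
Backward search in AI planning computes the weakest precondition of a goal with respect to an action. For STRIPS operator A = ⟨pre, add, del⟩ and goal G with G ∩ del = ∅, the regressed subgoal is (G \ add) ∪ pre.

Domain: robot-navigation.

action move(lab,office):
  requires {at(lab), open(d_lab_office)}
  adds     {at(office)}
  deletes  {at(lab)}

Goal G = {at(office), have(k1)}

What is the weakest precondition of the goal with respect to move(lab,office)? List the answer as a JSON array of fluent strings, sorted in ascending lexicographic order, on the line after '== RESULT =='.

Compute (G \ add) ∪ pre:
  G ∩ del = {}  (empty — regression defined)
  G \ add = {at(office), have(k1)} \ {at(office)} = {have(k1)}
  ∪ pre   = {have(k1)} ∪ {at(lab), open(d_lab_office)}
          = {at(lab), have(k1), open(d_lab_office)}

== RESULT ==
["at(lab)", "have(k1)", "open(d_lab_office)"]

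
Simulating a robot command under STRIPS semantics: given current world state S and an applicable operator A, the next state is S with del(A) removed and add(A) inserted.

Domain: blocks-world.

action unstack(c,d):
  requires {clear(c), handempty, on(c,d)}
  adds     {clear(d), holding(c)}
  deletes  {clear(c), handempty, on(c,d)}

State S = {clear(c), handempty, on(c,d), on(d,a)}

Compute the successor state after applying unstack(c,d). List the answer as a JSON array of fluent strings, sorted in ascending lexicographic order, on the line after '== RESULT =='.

Progress:
  pre ⊆ S: {clear(c), handempty, on(c,d)} ⊆ S  — applicable
  S \ del = {on(d,a)}
  ∪ add   = {clear(d), holding(c), on(d,a)}

== RESULT ==
["clear(d)", "holding(c)", "on(d,a)"]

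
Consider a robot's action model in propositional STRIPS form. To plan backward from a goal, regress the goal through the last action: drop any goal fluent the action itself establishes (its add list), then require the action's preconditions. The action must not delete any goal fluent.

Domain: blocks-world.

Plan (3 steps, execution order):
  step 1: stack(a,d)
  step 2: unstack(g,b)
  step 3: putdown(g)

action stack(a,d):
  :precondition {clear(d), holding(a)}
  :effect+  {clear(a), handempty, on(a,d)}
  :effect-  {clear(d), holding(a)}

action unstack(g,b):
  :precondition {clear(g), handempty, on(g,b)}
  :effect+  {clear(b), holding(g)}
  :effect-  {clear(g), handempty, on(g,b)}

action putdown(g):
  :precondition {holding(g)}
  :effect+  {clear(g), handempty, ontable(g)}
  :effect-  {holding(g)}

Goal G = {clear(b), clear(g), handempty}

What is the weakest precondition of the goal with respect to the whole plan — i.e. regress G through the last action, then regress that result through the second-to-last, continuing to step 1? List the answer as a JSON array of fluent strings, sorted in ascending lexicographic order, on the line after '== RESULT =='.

Work backward from the goal:
  through step 3 (putdown(g)): drop {clear(g), handempty}, keep {clear(b)}, require {holding(g)}
    → {clear(b), holding(g)}
  through step 2 (unstack(g,b)): drop {clear(b), holding(g)}, keep {}, require {clear(g), handempty, on(g,b)}
    → {clear(g), handempty, on(g,b)}
  through step 1 (stack(a,d)): drop {handempty}, keep {clear(g), on(g,b)}, require {clear(d), holding(a)}
    → {clear(d), clear(g), holding(a), on(g,b)}

== RESULT ==
["clear(d)", "clear(g)", "holding(a)", "on(g,b)"]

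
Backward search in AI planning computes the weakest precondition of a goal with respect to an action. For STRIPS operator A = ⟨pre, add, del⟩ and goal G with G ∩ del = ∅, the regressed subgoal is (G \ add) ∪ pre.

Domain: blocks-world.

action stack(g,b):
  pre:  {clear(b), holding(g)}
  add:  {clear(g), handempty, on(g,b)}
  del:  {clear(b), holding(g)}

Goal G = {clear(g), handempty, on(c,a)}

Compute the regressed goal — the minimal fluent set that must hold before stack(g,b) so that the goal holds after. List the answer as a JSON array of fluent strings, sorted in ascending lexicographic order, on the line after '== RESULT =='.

Regress:
  G ∩ del = {}  (empty — regression defined)
  G \ add = {clear(g), handempty, on(c,a)} \ {clear(g), handempty, on(g,b)} = {on(c,a)}
  ∪ pre   = {on(c,a)} ∪ {clear(b), holding(g)}
          = {clear(b), holding(g), on(c,a)}

== RESULT ==
["clear(b)", "holding(g)", "on(c,a)"]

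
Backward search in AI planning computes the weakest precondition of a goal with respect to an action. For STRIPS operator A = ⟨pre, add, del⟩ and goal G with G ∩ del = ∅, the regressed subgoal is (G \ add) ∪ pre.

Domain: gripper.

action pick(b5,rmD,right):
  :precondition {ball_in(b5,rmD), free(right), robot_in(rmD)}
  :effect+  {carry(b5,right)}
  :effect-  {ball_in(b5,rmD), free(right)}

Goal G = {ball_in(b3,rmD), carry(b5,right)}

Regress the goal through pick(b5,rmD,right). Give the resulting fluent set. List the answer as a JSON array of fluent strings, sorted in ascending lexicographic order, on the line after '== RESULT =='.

Compute (G \ add) ∪ pre:
  G ∩ del = {}  (empty — regression defined)
  G \ add = {ball_in(b3,rmD), carry(b5,right)} \ {carry(b5,right)} = {ball_in(b3,rmD)}
  ∪ pre   = {ball_in(b3,rmD)} ∪ {ball_in(b5,rmD), free(right), robot_in(rmD)}
          = {ball_in(b3,rmD), ball_in(b5,rmD), free(right), robot_in(rmD)}

== RESULT ==
["ball_in(b3,rmD)", "ball_in(b5,rmD)", "free(right)", "robot_in(rmD)"]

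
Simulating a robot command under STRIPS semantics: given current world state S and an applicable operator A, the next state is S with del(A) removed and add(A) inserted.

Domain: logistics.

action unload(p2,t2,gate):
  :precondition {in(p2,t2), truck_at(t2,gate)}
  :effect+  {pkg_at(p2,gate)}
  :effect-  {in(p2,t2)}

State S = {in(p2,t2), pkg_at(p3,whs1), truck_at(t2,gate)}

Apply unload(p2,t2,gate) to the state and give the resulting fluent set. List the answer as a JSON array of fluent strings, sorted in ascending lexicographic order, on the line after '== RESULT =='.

Progress:
  pre ⊆ S: {in(p2,t2), truck_at(t2,gate)} ⊆ S  — applicable
  S \ del = {pkg_at(p3,whs1), truck_at(t2,gate)}
  ∪ add   = {pkg_at(p2,gate), pkg_at(p3,whs1), truck_at(t2,gate)}

== RESULT ==
["pkg_at(p2,gate)", "pkg_at(p3,whs1)", "truck_at(t2,gate)"]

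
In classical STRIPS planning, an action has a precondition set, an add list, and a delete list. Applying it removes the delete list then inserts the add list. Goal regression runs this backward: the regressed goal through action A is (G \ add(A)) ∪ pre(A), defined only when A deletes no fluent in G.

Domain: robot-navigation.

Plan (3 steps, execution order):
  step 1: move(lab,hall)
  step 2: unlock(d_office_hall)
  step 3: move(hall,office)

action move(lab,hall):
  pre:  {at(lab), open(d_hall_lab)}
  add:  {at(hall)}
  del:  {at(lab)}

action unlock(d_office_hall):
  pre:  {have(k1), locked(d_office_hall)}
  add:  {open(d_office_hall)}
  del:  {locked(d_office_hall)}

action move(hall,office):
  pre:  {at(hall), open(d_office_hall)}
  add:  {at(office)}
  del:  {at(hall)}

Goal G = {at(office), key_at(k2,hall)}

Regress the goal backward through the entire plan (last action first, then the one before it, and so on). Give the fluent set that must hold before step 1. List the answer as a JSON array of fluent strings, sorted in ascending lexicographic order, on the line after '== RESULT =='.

Regress step by step:
  through step 3 (move(hall,office)): drop {at(office)}, keep {key_at(k2,hall)}, require {at(hall), open(d_office_hall)}
    → {at(hall), key_at(k2,hall), open(d_office_hall)}
  through step 2 (unlock(d_office_hall)): drop {open(d_office_hall)}, keep {at(hall), key_at(k2,hall)}, require {have(k1), locked(d_office_hall)}
    → {at(hall), have(k1), key_at(k2,hall), locked(d_office_hall)}
  through step 1 (move(lab,hall)): drop {at(hall)}, keep {have(k1), key_at(k2,hall), locked(d_office_hall)}, require {at(lab), open(d_hall_lab)}
    → {at(lab), have(k1), key_at(k2,hall), locked(d_office_hall), open(d_hall_lab)}

== RESULT ==
["at(lab)", "have(k1)", "key_at(k2,hall)", "locked(d_office_hall)", "open(d_hall_lab)"]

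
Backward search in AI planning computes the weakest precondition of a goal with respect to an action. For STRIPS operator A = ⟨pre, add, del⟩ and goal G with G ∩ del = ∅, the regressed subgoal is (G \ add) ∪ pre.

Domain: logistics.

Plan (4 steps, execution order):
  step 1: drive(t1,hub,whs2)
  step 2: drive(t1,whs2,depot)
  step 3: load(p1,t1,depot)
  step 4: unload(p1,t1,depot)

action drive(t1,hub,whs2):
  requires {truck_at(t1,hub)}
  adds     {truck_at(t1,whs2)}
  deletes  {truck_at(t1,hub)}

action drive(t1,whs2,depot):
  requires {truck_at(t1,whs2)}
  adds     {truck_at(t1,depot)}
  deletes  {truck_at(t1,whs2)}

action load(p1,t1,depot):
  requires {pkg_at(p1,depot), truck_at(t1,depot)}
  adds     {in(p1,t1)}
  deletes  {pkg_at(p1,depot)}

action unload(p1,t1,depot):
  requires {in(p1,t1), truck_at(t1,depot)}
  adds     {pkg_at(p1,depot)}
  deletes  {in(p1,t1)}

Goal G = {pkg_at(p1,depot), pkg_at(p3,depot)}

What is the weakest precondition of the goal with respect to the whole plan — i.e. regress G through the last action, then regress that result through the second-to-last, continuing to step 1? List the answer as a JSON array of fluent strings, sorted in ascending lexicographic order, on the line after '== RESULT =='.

Regress step by step:
  through step 4 (unload(p1,t1,depot)): drop {pkg_at(p1,depot)}, keep {pkg_at(p3,depot)}, require {in(p1,t1), truck_at(t1,depot)}
    → {in(p1,t1), pkg_at(p3,depot), truck_at(t1,depot)}
  through step 3 (load(p1,t1,depot)): drop {in(p1,t1)}, keep {pkg_at(p3,depot), truck_at(t1,depot)}, require {pkg_at(p1,depot), truck_at(t1,depot)}
    → {pkg_at(p1,depot), pkg_at(p3,depot), truck_at(t1,depot)}
  through step 2 (drive(t1,whs2,depot)): drop {truck_at(t1,depot)}, keep {pkg_at(p1,depot), pkg_at(p3,depot)}, require {truck_at(t1,whs2)}
    → {pkg_at(p1,depot), pkg_at(p3,depot), truck_at(t1,whs2)}
  through step 1 (drive(t1,hub,whs2)): drop {truck_at(t1,whs2)}, keep {pkg_at(p1,depot), pkg_at(p3,depot)}, require {truck_at(t1,hub)}
    → {pkg_at(p1,depot), pkg_at(p3,depot), truck_at(t1,hub)}

== RESULT ==
["pkg_at(p1,depot)", "pkg_at(p3,depot)", "truck_at(t1,hub)"]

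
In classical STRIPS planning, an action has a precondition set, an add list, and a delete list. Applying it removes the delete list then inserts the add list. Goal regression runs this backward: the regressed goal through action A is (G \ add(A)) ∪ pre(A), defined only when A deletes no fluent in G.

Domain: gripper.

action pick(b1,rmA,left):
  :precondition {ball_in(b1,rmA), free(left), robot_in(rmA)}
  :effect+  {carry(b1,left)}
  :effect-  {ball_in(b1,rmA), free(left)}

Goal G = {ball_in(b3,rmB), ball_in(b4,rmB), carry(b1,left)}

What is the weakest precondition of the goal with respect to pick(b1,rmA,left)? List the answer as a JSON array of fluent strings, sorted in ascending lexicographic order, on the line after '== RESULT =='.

Regress:
  G ∩ del = {}  (empty — regression defined)
  G \ add = {ball_in(b3,rmB), ball_in(b4,rmB), carry(b1,left)} \ {carry(b1,left)} = {ball_in(b3,rmB), ball_in(b4,rmB)}
  ∪ pre   = {ball_in(b3,rmB), ball_in(b4,rmB)} ∪ {ball_in(b1,rmA), free(left), robot_in(rmA)}
          = {ball_in(b1,rmA), ball_in(b3,rmB), ball_in(b4,rmB), free(left), robot_in(rmA)}

== RESULT ==
["ball_in(b1,rmA)", "ball_in(b3,rmB)", "ball_in(b4,rmB)", "free(left)", "robot_in(rmA)"]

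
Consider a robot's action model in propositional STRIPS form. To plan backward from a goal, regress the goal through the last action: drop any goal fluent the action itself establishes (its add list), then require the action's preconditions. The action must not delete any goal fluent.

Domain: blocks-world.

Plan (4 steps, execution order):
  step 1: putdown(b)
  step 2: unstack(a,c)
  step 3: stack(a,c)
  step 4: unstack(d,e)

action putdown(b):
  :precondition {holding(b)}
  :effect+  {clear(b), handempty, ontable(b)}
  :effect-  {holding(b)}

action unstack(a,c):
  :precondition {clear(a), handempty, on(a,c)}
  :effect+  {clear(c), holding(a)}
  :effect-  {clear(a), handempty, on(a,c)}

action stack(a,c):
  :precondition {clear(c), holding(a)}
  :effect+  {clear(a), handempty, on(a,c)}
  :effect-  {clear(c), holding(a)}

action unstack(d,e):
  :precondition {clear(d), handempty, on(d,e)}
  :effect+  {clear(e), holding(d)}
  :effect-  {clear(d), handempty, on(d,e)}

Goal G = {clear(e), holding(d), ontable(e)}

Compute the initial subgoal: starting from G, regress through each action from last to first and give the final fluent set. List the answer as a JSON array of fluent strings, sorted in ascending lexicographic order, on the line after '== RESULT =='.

Work backward from the goal:
  through step 4 (unstack(d,e)): drop {clear(e), holding(d)}, keep {ontable(e)}, require {clear(d), handempty, on(d,e)}
    → {clear(d), handempty, on(d,e), ontable(e)}
  through step 3 (stack(a,c)): drop {handempty}, keep {clear(d), on(d,e), ontable(e)}, require {clear(c), holding(a)}
    → {clear(c), clear(d), holding(a), on(d,e), ontable(e)}
  through step 2 (unstack(a,c)): drop {clear(c), holding(a)}, keep {clear(d), on(d,e), ontable(e)}, require {clear(a), handempty, on(a,c)}
    → {clear(a), clear(d), handempty, on(a,c), on(d,e), ontable(e)}
  through step 1 (putdown(b)): drop {handempty}, keep {clear(a), clear(d), on(a,c), on(d,e), ontable(e)}, require {holding(b)}
    → {clear(a), clear(d), holding(b), on(a,c), on(d,e), ontable(e)}

== RESULT ==
["clear(a)", "clear(d)", "holding(b)", "on(a,c)", "on(d,e)", "ontable(e)"]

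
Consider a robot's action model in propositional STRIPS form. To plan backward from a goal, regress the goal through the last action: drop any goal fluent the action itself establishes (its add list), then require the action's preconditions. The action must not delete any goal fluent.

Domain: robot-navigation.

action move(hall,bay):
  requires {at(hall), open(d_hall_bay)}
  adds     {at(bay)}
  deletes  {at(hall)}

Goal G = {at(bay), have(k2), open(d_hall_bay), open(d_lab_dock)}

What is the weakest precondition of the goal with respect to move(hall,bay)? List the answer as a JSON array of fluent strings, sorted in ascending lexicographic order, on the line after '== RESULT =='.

Compute (G \ add) ∪ pre:
  G ∩ del = {}  (empty — regression defined)
  G \ add = {at(bay), have(k2), open(d_hall_bay), open(d_lab_dock)} \ {at(bay)} = {have(k2), open(d_hall_bay), open(d_lab_dock)}
  ∪ pre   = {have(k2), open(d_hall_bay), open(d_lab_dock)} ∪ {at(hall), open(d_hall_bay)}
          = {at(hall), have(k2), open(d_hall_bay), open(d_lab_dock)}

== RESULT ==
["at(hall)", "have(k2)", "open(d_hall_bay)", "open(d_lab_dock)"]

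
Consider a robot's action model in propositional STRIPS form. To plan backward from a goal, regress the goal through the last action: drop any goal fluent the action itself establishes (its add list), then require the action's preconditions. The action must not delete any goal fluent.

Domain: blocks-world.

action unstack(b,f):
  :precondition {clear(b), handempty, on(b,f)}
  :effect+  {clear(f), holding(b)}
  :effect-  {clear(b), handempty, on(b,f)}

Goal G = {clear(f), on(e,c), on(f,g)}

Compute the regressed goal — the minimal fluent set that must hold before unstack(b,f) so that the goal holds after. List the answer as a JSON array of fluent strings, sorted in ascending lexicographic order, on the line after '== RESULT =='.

Regress:
  G ∩ del = {}  (empty — regression defined)
  G \ add = {clear(f), on(e,c), on(f,g)} \ {clear(f), holding(b)} = {on(e,c), on(f,g)}
  ∪ pre   = {on(e,c), on(f,g)} ∪ {clear(b), handempty, on(b,f)}
          = {clear(b), handempty, on(b,f), on(e,c), on(f,g)}

== RESULT ==
["clear(b)", "handempty", "on(b,f)", "on(e,c)", "on(f,g)"]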